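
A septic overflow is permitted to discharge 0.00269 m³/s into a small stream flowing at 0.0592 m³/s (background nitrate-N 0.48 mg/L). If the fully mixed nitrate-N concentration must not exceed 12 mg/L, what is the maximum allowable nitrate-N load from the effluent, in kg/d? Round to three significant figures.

61.7 kg/d

Mass balance at the limit: 0.05920·0.4800 + 0.002690·Cₑ = 0.06189·12 → Cₑ = 265.5 mg/L.
Load = 0.002690 m³/s × 265.5 g/m³ × 86 400 s/d = 61.71 kg/d.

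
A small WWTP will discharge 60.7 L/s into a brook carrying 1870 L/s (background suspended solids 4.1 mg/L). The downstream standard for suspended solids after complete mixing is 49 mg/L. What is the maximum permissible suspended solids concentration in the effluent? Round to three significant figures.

At the limit, (Qr·Cr + Qe·Cₑ)/(Qr + Qe) = 49:
Cₑ = (1931·49 − 1870·4.100) / 60.70 = 1432 mg/L.

1430 mg/L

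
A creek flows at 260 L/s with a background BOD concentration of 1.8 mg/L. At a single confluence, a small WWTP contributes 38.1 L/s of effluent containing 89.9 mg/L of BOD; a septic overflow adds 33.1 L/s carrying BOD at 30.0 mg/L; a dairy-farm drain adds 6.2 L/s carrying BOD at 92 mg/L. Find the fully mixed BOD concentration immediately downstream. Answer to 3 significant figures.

Mass balance: C = (260.0·1.800 + 38.10·89.90 + 33.10·30.00 + 6.200·92.00) / 337.4 = 5457/337.4 = 16.17 mg/L.

16.2 mg/L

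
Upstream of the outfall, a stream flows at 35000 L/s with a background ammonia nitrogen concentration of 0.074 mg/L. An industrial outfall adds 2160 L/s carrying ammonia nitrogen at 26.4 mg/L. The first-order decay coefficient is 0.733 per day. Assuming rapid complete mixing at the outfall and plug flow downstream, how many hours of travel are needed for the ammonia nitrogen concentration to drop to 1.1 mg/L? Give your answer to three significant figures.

Mass balance: C = (35000·0.07400 + 2160·26.40) / 37160 = 59610/37160 = 1.604 mg/L.
1.604·exp(−k·t) = 1.1 → t = ln(1.604/1.1)/k = 44480 s = 12.36 h.

12.4 h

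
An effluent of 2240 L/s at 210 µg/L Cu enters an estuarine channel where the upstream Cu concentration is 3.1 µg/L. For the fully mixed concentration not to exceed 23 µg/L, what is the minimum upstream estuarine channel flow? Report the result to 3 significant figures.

Set C_mix = 23: (Q·3.100 + 2240·210.0) / (Q + 2240) = 23
→ Q = 2240·(210.0 − 23)/(23 − 3.100) = 21050 L/s.

21000 L/s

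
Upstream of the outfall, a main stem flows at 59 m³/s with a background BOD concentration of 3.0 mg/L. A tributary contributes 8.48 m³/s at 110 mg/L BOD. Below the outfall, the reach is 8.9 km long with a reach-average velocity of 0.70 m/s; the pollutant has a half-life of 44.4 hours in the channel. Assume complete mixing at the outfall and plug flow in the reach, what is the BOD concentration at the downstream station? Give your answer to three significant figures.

15.6 mg/L

Conservation of mass: C = (59.00·3.000 + 8.480·110.0) / 67.48 = 1110/67.48 = 16.45 mg/L.
Travel time t = 8.9·1000 / 0.70 = 12710 s = 3.532 h.
Half-life 44.4 h → k = ln 2 / 44.4 = 0.01561 h⁻¹ = 0.3747 d⁻¹.
Decay over the reach: 16.45·exp(−kt) = 16.45·0.9464 = 15.56 mg/L.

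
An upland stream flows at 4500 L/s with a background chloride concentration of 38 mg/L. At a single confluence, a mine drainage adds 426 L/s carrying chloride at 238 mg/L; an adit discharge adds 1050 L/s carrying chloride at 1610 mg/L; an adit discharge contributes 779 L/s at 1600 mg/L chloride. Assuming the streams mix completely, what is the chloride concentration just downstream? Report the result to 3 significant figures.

Flow-weighted average: C = (4500·38.00 + 426.0·238.0 + 1050·1610 + 779.0·1600) / 6755 = 3209000/6755 = 475.1 mg/L.

475 mg/L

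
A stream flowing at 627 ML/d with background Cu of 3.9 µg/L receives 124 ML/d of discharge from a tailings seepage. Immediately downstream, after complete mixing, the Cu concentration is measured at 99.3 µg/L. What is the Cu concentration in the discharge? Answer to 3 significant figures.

Mass balance: 627.0·3.900 + 124.0·Cₑ = 751.0·99.30
→ Cₑ = (751.0·99.30 − 627.0·3.900) / 124.0 = 581.7 µg/L.

582 µg/L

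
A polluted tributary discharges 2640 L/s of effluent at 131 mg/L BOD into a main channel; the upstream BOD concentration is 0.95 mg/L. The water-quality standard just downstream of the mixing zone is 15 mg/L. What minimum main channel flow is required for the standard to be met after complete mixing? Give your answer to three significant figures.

21800 L/s

Set C_mix = 15: (Q·0.9500 + 2640·131.0) / (Q + 2640) = 15
→ Q = 2640·(131.0 − 15)/(15 − 0.9500) = 21800 L/s.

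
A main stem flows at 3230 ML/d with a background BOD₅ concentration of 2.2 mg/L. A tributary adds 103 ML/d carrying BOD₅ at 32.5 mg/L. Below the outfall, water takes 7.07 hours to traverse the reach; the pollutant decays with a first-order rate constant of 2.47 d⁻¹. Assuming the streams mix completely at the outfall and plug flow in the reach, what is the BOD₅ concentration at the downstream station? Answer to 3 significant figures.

Mixed concentration C = ΣQC/ΣQ = (3230·2.200 + 103.0·32.50) / 3333 = 10450/3333 = 3.136 mg/L.
After decay, C = 3.136 × e^(−kt) = 3.136 × 0.4831 = 1.515 mg/L.

1.52 mg/L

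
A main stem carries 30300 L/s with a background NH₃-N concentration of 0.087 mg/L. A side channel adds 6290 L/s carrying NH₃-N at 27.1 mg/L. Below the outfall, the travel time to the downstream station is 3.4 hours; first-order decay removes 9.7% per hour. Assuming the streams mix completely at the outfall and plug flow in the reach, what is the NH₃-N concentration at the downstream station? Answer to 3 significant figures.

3.34 mg/L

Conservation of mass: C = (30300·0.08700 + 6290·27.10) / 36590 = 173100/36590 = 4.731 mg/L.
9.7%/h lost → k = −ln(1 − 0.097) = 0.1020 h⁻¹.
After decay, C = 4.731 × e^(−kt) = 4.731 × 0.7069 = 3.344 mg/L.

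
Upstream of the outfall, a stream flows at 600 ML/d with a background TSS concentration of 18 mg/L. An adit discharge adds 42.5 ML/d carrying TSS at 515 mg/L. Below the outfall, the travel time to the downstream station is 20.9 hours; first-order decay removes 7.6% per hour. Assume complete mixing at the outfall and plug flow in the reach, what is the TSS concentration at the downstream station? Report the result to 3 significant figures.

Conservation of mass: C = (600.0·18.00 + 42.50·515.0) / 642.5 = 32690/642.5 = 50.88 mg/L.
7.6%/h lost → k = −ln(1 − 0.076) = 0.07904 h⁻¹.
First-order decay: C = 50.88·exp(−k·t) = 50.88·0.1917 = 9.751 mg/L.

9.75 mg/L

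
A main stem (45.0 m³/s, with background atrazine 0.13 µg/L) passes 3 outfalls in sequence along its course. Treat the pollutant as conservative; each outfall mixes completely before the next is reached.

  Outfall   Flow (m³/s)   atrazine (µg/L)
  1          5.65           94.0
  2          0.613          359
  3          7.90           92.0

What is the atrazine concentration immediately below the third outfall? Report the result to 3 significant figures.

Below outfall 1: Q → 50.65 m³/s, C = (45.00·0.1300 + 5.650·94.00)/50.65 = 10.60 µg/L.
Below outfall 2: Q → 51.26 m³/s, C = (50.65·10.60 + 0.6130·359.0)/51.26 = 14.77 µg/L.
Below outfall 3: Q → 59.16 m³/s, C = (51.26·14.77 + 7.900·92.00)/59.16 = 25.08 µg/L.

25.1 µg/L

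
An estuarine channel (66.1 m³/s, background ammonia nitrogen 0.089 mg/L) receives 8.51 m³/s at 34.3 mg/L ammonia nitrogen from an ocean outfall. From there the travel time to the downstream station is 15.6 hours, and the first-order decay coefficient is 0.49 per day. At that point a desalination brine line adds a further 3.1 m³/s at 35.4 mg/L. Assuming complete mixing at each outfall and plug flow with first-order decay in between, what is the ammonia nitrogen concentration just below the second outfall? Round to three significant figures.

4.20 mg/L

After mixing, C = (66.10·0.08900 + 8.510·34.30) / 74.61 = 297.8/74.61 = 3.991 mg/L; combined flow 74.61 m³/s.
Applying C = C₀e^(−kt): 3.991 × 0.7272 = 2.902 mg/L.
At the second outfall, C = (74.61·2.902 + 3.100·35.40) / (74.61 + 3.100) = 4.199 mg/L.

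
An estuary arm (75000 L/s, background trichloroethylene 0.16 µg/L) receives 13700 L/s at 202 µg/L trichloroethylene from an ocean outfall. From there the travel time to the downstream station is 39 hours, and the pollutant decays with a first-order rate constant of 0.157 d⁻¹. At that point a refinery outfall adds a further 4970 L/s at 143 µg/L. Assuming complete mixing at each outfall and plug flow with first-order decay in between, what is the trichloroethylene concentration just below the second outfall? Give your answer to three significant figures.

Mass balance: C = (75000·0.1600 + 13700·202.0) / 88700 = 2779000/88700 = 31.33 µg/L; combined flow 88700 L/s.
After decay, C = 31.33 × e^(−kt) = 31.33 × 0.7748 = 24.28 µg/L.
Second outfall: C = (88700·24.28 + 4970·143.0)/93670 = 30.58 µg/L.

30.6 µg/L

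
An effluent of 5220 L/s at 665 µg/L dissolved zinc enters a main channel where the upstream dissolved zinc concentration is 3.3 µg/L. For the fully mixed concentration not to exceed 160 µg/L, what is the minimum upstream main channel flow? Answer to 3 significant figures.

16800 L/s

Set C_mix = 160: (Q·3.300 + 5220·665.0) / (Q + 5220) = 160
→ Q = 5220·(665.0 − 160)/(160 − 3.300) = 16820 L/s.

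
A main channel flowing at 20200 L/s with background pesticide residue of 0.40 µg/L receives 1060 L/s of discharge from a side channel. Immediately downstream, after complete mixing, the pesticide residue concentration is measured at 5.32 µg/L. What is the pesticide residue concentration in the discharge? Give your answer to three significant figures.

99.1 µg/L

Mass balance: 20200·0.4000 + 1060·Cₑ = 21260·5.320
→ Cₑ = (21260·5.320 − 20200·0.4000) / 1060 = 99.08 µg/L.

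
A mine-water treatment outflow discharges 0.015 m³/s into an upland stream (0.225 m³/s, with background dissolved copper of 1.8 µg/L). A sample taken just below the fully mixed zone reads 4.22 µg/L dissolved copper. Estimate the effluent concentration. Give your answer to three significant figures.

Mass balance: 0.2250·1.800 + 0.01500·Cₑ = 0.2400·4.220
→ Cₑ = (0.2400·4.220 − 0.2250·1.800) / 0.01500 = 40.52 µg/L.

40.5 µg/L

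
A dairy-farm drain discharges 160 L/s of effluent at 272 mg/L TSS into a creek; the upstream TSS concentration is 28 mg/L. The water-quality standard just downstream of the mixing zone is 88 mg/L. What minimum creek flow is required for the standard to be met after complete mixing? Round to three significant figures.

Set C_mix = 88: (Q·28.00 + 160.0·272.0) / (Q + 160.0) = 88
→ Q = 160.0·(272.0 − 88)/(88 − 28.00) = 490.7 L/s.

491 L/s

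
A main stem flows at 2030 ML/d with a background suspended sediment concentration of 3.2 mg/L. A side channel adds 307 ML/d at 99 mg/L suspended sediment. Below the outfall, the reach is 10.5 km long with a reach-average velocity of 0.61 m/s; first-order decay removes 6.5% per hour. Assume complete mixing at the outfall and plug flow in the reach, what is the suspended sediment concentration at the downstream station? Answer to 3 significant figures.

After mixing, C = (2030·3.200 + 307.0·99.00) / 2337 = 36890/2337 = 15.78 mg/L.
Travel time t = 10.5·1000 / 0.61 = 17210 s = 4.781 h.
6.5%/h lost → k = −ln(1 − 0.065) = 0.06721 h⁻¹.
Applying C = C₀e^(−kt): 15.78 × 0.7252 = 11.45 mg/L.

11.4 mg/L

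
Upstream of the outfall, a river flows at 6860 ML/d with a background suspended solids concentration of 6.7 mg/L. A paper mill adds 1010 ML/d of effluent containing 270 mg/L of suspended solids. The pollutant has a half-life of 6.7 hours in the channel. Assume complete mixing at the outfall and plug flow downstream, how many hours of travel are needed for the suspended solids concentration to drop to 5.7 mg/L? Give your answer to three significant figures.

19.0 h

Mass balance: C = (6860·6.700 + 1010·270.0) / 7870 = 318700/7870 = 40.49 mg/L.
Half-life 6.7 h → k = ln 2 / 6.7 = 0.1035 h⁻¹ = 2.483 d⁻¹.
40.49·exp(−k·t) = 5.7 → t = ln(40.49/5.7)/k = 68220 s = 18.95 h.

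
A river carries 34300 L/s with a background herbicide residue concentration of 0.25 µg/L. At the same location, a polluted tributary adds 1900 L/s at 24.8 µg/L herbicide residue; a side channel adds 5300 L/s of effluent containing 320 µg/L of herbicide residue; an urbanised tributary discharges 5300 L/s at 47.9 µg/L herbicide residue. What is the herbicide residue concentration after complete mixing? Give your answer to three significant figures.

Flow-weighted average: C = (34300·0.2500 + 1900·24.80 + 5300·320.0 + 5300·47.90) / 46800 = 2006000/46800 = 42.85 µg/L.

42.9 µg/L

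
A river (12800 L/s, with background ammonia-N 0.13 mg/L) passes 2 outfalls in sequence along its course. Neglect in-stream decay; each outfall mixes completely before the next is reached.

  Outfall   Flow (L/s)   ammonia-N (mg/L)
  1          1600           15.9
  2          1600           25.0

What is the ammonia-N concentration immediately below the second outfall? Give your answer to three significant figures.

Outfall 1: combined Q = 14400 L/s; C = (12800·0.1300 + 1600·15.90)/14400 = 1.882 mg/L.
Outfall 2: combined Q = 16000 L/s; C = (14400·1.882 + 1600·25.00)/16000 = 4.194 mg/L.

4.19 mg/L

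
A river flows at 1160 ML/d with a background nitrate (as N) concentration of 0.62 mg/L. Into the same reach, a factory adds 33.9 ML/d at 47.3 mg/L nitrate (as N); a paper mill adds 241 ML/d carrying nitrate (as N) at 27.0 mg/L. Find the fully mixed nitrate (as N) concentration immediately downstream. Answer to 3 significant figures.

Flow-weighted average: C = (1160·0.6200 + 33.90·47.30 + 241.0·27.00) / 1435 = 8830/1435 = 6.154 mg/L.

6.15 mg/L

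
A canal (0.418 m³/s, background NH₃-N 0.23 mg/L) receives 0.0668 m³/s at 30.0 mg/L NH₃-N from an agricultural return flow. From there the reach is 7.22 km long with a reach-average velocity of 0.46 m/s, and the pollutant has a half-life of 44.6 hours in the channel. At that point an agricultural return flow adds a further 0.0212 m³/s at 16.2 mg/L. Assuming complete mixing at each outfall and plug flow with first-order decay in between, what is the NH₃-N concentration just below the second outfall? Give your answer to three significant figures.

After mixing, C = (0.4180·0.2300 + 0.06680·30.00) / 0.4848 = 2.100/0.4848 = 4.332 mg/L; combined flow 0.4848 m³/s.
Travel time t = 7.22·1000 / 0.46 = 15700 s = 4.360 h.
Half-life 44.6 h → k = ln 2 / 44.6 = 0.01554 h⁻¹ = 0.3730 d⁻¹.
Decay over the reach: 4.332·exp(−kt) = 4.332·0.9345 = 4.048 mg/L.
Second outfall: C = (0.4848·4.048 + 0.02120·16.20)/0.5060 = 4.557 mg/L.

4.56 mg/L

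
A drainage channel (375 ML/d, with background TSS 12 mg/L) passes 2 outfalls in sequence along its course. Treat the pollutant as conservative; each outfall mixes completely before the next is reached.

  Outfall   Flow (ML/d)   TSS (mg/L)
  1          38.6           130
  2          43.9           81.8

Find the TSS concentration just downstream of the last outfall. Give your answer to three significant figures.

After outfall 1: Q = 375.0 + 38.60 = 413.6 ML/d; C = (375.0·12.00 + 38.60·130.0)/413.6 = 23.01 mg/L.
After outfall 2: Q = 413.6 + 43.90 = 457.5 ML/d; C = (413.6·23.01 + 43.90·81.80)/457.5 = 28.65 mg/L.

28.7 mg/L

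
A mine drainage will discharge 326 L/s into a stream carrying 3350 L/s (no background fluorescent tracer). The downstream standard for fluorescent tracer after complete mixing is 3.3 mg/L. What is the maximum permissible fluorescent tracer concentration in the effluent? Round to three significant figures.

37.2 mg/L

At the limit, (Qr·Cr + Qe·Cₑ)/(Qr + Qe) = 3.3:
Cₑ = (3676·3.3 − 3350·0) / 326.0 = 37.21 mg/L.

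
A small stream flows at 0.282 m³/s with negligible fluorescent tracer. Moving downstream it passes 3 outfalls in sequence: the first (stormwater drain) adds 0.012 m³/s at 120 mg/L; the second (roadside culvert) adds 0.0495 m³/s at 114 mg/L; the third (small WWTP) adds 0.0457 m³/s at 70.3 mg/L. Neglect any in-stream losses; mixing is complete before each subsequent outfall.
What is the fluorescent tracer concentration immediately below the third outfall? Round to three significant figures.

26.5 mg/L

After outfall 1: Q = 0.2820 + 0.01200 = 0.2940 m³/s; C = (0.2820·0 + 0.01200·120.0)/0.2940 = 4.898 mg/L.
After outfall 2: Q = 0.2940 + 0.04950 = 0.3435 m³/s; C = (0.2940·4.898 + 0.04950·114.0)/0.3435 = 20.62 mg/L.
After outfall 3: Q = 0.3435 + 0.04570 = 0.3892 m³/s; C = (0.3435·20.62 + 0.04570·70.30)/0.3892 = 26.45 mg/L.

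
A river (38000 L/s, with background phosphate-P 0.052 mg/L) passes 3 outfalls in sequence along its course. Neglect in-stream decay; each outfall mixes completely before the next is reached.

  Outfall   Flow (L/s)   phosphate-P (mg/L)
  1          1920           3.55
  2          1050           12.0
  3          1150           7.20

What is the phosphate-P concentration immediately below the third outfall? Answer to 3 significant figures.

Outfall 1: combined Q = 39920 L/s; C = (38000·0.05200 + 1920·3.550)/39920 = 0.2202 mg/L.
Outfall 2: combined Q = 40970 L/s; C = (39920·0.2202 + 1050·12.00)/40970 = 0.5221 mg/L.
Outfall 3: combined Q = 42120 L/s; C = (40970·0.5221 + 1150·7.200)/42120 = 0.7045 mg/L.

0.704 mg/L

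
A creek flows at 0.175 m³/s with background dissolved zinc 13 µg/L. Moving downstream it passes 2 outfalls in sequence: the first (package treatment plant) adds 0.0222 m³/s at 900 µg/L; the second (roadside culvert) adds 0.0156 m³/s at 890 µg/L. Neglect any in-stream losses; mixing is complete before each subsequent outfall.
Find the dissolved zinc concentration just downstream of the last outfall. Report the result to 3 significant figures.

170 µg/L

Outfall 1: combined Q = 0.1972 m³/s; C = (0.1750·13.00 + 0.02220·900.0)/0.1972 = 112.9 µg/L.
Outfall 2: combined Q = 0.2128 m³/s; C = (0.1972·112.9 + 0.01560·890.0)/0.2128 = 169.8 µg/L.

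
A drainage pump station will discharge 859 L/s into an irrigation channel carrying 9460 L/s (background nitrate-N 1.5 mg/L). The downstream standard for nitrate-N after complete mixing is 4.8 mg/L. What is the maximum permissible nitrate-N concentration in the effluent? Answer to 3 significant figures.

41.1 mg/L

At the limit, (Qr·Cr + Qe·Cₑ)/(Qr + Qe) = 4.8:
Cₑ = (10320·4.8 − 9460·1.500) / 859.0 = 41.14 mg/L.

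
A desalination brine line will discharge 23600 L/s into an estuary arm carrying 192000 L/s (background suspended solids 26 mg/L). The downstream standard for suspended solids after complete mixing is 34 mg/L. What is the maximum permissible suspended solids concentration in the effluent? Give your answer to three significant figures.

99.1 mg/L

At the limit, (Qr·Cr + Qe·Cₑ)/(Qr + Qe) = 34:
Cₑ = (215600·34 − 192000·26.00) / 23600 = 99.08 mg/L.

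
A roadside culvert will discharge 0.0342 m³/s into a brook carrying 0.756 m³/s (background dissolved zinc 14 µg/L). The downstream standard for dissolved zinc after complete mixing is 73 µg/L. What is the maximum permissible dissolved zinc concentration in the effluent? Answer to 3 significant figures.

At the limit, (Qr·Cr + Qe·Cₑ)/(Qr + Qe) = 73:
Cₑ = (0.7902·73 − 0.7560·14.00) / 0.03420 = 1377 µg/L.

1380 µg/L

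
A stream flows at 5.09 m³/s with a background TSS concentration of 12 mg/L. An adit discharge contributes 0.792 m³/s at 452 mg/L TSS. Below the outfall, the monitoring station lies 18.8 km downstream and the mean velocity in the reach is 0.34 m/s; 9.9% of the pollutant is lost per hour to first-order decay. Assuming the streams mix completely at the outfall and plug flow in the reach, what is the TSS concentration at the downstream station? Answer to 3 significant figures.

Mixed concentration C = ΣQC/ΣQ = (5.090·12.00 + 0.7920·452.0) / 5.882 = 419.1/5.882 = 71.25 mg/L.
Travel time t = 18.8·1000 / 0.34 = 55290 s = 15.36 h.
9.9%/h lost → k = −ln(1 − 0.099) = 0.1043 h⁻¹.
After decay, C = 71.25 × e^(−kt) = 71.25 × 0.2016 = 14.37 mg/L.

14.4 mg/L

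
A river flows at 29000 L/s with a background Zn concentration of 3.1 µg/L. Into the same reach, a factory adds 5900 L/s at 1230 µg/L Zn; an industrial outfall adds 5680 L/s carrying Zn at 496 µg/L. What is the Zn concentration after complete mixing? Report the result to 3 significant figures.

250 µg/L

Mixed concentration C = ΣQC/ΣQ = (29000·3.100 + 5900·1230 + 5680·496.0) / 40580 = 10160000/40580 = 250.5 µg/L.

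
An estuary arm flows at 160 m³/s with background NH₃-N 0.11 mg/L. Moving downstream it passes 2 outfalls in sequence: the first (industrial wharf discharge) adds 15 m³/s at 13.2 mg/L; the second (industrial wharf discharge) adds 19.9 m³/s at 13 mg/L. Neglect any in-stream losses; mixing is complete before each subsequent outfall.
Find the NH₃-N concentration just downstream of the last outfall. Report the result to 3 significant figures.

2.43 mg/L

After outfall 1: Q = 160.0 + 15.00 = 175.0 m³/s; C = (160.0·0.1100 + 15.00·13.20)/175.0 = 1.232 mg/L.
After outfall 2: Q = 175.0 + 19.90 = 194.9 m³/s; C = (175.0·1.232 + 19.90·13.00)/194.9 = 2.434 mg/L.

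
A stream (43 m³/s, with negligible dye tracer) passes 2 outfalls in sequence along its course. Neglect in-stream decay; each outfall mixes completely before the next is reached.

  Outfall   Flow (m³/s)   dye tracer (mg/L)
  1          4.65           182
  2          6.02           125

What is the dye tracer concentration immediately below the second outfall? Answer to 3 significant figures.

Below outfall 1: Q → 47.65 m³/s, C = (43.00·0 + 4.650·182.0)/47.65 = 17.76 mg/L.
Below outfall 2: Q → 53.67 m³/s, C = (47.65·17.76 + 6.020·125.0)/53.67 = 29.79 mg/L.

29.8 mg/L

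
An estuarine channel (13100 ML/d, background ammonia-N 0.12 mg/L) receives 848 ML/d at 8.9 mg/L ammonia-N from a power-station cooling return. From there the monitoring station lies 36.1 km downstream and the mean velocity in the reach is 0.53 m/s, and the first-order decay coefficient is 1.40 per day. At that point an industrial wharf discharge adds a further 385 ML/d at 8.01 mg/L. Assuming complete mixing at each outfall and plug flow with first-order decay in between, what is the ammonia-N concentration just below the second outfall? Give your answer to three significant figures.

Conservation of mass: C = (13100·0.1200 + 848.0·8.900) / 13950 = 9119/13950 = 0.6538 mg/L; combined flow 13950 ML/d.
Travel time t = 36.1·1000 / 0.53 = 68110 s = 18.92 h.
First-order decay: C = 0.6538·exp(−k·t) = 0.6538·0.3316 = 0.2168 mg/L.
At the second outfall, C = (13950·0.2168 + 385.0·8.010) / (13950 + 385.0) = 0.4262 mg/L.

0.426 mg/L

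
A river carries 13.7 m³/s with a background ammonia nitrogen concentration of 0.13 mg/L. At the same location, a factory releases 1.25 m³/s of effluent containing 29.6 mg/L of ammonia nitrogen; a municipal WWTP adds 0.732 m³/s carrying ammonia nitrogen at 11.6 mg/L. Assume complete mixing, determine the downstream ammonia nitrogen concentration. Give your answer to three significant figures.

Flow-weighted average: C = (13.70·0.1300 + 1.250·29.60 + 0.7320·11.60) / 15.68 = 47.27/15.68 = 3.014 mg/L.

3.01 mg/L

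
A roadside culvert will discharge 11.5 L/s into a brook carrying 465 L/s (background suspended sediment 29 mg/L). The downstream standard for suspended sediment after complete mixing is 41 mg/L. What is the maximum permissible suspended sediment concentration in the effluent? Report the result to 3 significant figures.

At the limit, (Qr·Cr + Qe·Cₑ)/(Qr + Qe) = 41:
Cₑ = (476.5·41 − 465.0·29.00) / 11.50 = 526.2 mg/L.

526 mg/L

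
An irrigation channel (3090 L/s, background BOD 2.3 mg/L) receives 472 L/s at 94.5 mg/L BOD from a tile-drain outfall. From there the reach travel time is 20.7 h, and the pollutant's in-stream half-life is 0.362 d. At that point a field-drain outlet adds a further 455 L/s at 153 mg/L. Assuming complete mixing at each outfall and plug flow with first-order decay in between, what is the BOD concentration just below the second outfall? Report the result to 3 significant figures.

After mixing, C = (3090·2.300 + 472.0·94.50) / 3562 = 51710/3562 = 14.52 mg/L; combined flow 3562 L/s.
Half-life 0.362 d → k = ln 2 / 0.362 = 1.915 d⁻¹.
Decay over the reach: 14.52·exp(−kt) = 14.52·0.1918 = 2.784 mg/L.
At the second outfall, C = (3562·2.784 + 455.0·153.0) / (3562 + 455.0) = 19.80 mg/L.

19.8 mg/L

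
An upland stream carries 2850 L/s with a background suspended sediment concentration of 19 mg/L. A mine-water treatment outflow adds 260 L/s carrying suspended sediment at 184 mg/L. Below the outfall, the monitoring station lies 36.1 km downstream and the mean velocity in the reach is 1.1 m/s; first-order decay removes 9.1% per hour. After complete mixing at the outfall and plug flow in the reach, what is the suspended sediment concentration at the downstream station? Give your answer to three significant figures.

Mixed concentration C = ΣQC/ΣQ = (2850·19.00 + 260.0·184.0) / 3110 = 102000/3110 = 32.79 mg/L.
Travel time t = 36.1·1000 / 1.1 = 32820 s = 9.116 h.
9.1%/h lost → k = −ln(1 − 0.091) = 0.09541 h⁻¹.
Decay over the reach: 32.79·exp(−kt) = 32.79·0.4190 = 13.74 mg/L.

13.7 mg/L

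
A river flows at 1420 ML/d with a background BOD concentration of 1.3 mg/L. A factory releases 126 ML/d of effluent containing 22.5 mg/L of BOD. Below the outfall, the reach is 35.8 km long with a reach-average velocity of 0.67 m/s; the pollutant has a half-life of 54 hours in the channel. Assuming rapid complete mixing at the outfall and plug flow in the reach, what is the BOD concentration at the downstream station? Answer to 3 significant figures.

2.50 mg/L

Mass balance: C = (1420·1.300 + 126.0·22.50) / 1546 = 4681/1546 = 3.028 mg/L.
Travel time t = 35.8·1000 / 0.67 = 53430 s = 14.84 h.
Half-life 54 h → k = ln 2 / 54 = 0.01284 h⁻¹ = 0.3081 d⁻¹.
Decay over the reach: 3.028·exp(−kt) = 3.028·0.8265 = 2.503 mg/L.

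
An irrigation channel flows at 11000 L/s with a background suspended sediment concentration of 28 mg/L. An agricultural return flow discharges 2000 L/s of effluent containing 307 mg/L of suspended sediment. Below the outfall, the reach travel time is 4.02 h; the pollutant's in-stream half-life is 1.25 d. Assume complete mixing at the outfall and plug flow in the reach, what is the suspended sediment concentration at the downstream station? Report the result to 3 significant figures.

64.6 mg/L

Flow-weighted average: C = (11000·28.00 + 2000·307.0) / 13000 = 922000/13000 = 70.92 mg/L.
Half-life 1.25 d → k = ln 2 / 1.25 = 0.5545 d⁻¹.
Decay over the reach: 70.92·exp(−kt) = 70.92·0.9113 = 64.63 mg/L.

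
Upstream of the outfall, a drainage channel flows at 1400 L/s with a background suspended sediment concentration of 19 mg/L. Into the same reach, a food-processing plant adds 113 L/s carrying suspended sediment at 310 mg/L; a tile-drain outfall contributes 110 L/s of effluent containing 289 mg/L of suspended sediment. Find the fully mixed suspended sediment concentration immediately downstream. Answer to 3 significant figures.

Mixed concentration C = ΣQC/ΣQ = (1400·19.00 + 113.0·310.0 + 110.0·289.0) / 1623 = 93420/1623 = 57.56 mg/L.

57.6 mg/L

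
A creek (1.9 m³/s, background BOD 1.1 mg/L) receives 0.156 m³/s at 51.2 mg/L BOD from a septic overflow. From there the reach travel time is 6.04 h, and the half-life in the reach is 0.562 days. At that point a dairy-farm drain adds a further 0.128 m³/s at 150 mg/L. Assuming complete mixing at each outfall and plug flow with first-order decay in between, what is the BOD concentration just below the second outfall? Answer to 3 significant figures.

12.2 mg/L

Mass balance: C = (1.900·1.100 + 0.1560·51.20) / 2.056 = 10.08/2.056 = 4.901 mg/L; combined flow 2.056 m³/s.
Half-life 0.562 d → k = ln 2 / 0.562 = 1.233 d⁻¹.
Decay over the reach: 4.901·exp(−kt) = 4.901·0.7332 = 3.593 mg/L.
Second outfall: C = (2.056·3.593 + 0.1280·150.0)/2.184 = 12.17 mg/L.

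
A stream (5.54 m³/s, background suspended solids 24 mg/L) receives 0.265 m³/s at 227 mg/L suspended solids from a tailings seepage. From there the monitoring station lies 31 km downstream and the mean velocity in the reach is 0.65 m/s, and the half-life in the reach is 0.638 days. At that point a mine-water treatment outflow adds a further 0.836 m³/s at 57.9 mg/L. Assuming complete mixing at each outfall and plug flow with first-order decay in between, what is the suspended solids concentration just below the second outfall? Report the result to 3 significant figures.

23.3 mg/L

Flow-weighted average: C = (5.540·24.00 + 0.2650·227.0) / 5.805 = 193.1/5.805 = 33.27 mg/L; combined flow 5.805 m³/s.
Travel time t = 31·1000 / 0.65 = 47690 s = 13.25 h.
Half-life 0.638 d → k = ln 2 / 0.638 = 1.086 d⁻¹.
First-order decay: C = 33.27·exp(−k·t) = 33.27·0.5490 = 18.26 mg/L.
Second outfall: C = (5.805·18.26 + 0.8360·57.90)/6.641 = 23.25 mg/L.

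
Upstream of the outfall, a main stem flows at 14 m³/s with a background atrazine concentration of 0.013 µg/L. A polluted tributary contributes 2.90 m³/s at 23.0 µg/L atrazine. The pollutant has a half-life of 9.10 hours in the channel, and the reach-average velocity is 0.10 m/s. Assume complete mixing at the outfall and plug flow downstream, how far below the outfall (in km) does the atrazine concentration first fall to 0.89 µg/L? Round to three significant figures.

Conservation of mass: C = (14.00·0.01300 + 2.900·23.00) / 16.90 = 66.88/16.90 = 3.958 µg/L.
Half-life 9.10 h → k = ln 2 / 9.10 = 0.07617 h⁻¹ = 1.828 d⁻¹.
Set 3.958·exp(−k·t) = 0.89 → t = ln(3.958/0.89)/k = 70520 s = 19.59 h.
Distance = v·t = 0.10·70520 = 7052 m = 7.052 km.

7.05 km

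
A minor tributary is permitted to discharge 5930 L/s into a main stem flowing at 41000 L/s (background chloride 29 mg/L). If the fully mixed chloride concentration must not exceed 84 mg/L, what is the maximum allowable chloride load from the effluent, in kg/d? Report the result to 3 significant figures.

238000 kg/d

Mass balance at the limit: 41000·29.00 + 5930·Cₑ = 46930·84 → Cₑ = 464.3 mg/L.
5930 L/s = 5.930 m³/s. Load = 5.930 m³/s × 464.3 g/m³ × 86 400 s/d = 237900 kg/d.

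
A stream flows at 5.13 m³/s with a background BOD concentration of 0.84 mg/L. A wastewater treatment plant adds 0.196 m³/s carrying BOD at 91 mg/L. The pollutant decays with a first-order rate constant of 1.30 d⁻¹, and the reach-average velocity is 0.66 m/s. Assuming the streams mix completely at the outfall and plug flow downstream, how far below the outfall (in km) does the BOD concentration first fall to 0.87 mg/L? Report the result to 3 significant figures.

Conservation of mass: C = (5.130·0.8400 + 0.1960·91.00) / 5.326 = 22.15/5.326 = 4.158 mg/L.
Set 4.158·exp(−k·t) = 0.87 → t = ln(4.158/0.87)/k = 104000 s = 28.88 h.
Distance = v·t = 0.66·104000 = 68620 m = 68.62 km.

68.6 km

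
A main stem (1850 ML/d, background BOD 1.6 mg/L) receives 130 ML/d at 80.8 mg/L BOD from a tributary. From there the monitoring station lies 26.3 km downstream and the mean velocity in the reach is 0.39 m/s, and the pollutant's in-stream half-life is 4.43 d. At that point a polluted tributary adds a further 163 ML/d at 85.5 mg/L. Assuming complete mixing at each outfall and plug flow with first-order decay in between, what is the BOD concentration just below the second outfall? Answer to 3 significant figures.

12.1 mg/L

Conservation of mass: C = (1850·1.600 + 130.0·80.80) / 1980 = 13460/1980 = 6.800 mg/L; combined flow 1980 ML/d.
Travel time t = 26.3·1000 / 0.39 = 67440 s = 18.73 h.
Half-life 4.43 d → k = ln 2 / 4.43 = 0.1565 d⁻¹.
First-order decay: C = 6.800·exp(−k·t) = 6.800·0.8850 = 6.018 mg/L.
Second outfall: C = (1980·6.018 + 163.0·85.50)/2143 = 12.06 mg/L.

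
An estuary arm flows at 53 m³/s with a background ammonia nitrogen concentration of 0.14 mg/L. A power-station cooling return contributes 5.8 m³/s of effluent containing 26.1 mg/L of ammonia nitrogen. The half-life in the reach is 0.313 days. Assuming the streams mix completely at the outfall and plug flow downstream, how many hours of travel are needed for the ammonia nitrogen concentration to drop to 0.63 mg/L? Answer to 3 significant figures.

Mass balance: C = (53.00·0.1400 + 5.800·26.10) / 58.80 = 158.8/58.80 = 2.701 mg/L.
Half-life 0.313 d → k = ln 2 / 0.313 = 2.215 d⁻¹.
2.701·exp(−k·t) = 0.63 → t = ln(2.701/0.63)/k = 56790 s = 15.77 h.

15.8 h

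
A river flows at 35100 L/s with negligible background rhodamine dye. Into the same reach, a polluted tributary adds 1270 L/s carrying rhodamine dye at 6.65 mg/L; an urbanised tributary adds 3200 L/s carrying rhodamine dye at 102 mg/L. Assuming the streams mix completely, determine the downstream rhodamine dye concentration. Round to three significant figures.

8.46 mg/L

Conservation of mass: C = (35100·0 + 1270·6.650 + 3200·102.0) / 39570 = 334800/39570 = 8.462 mg/L.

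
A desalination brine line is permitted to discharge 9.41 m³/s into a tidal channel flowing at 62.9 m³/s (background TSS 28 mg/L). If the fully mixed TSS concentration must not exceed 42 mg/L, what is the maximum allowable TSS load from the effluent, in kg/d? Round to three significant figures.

110000 kg/d

Mass balance at the limit: 62.90·28.00 + 9.410·Cₑ = 72.31·42 → Cₑ = 135.6 mg/L.
Load = 9.410 m³/s × 135.6 g/m³ × 86 400 s/d = 110200 kg/d.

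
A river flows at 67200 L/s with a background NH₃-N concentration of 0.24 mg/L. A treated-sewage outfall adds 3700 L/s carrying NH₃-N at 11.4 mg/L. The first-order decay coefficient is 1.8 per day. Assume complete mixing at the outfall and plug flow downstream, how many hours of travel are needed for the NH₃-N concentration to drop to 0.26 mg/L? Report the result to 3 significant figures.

After mixing, C = (67200·0.2400 + 3700·11.40) / 70900 = 58310/70900 = 0.8224 mg/L.
0.8224·exp(−k·t) = 0.26 → t = ln(0.8224/0.26)/k = 55270 s = 15.35 h.

15.4 h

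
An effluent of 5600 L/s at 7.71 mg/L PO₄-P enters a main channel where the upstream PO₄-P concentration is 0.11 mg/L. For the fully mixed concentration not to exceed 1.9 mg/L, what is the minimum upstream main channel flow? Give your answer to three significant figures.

Set C_mix = 1.9: (Q·0.1100 + 5600·7.710) / (Q + 5600) = 1.9
→ Q = 5600·(7.710 − 1.9)/(1.9 − 0.1100) = 18180 L/s.

18200 L/s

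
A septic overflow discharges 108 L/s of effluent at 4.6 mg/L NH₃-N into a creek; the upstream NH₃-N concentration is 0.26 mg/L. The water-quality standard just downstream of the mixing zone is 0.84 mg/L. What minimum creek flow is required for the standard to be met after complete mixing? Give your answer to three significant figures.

Set C_mix = 0.84: (Q·0.2600 + 108.0·4.600) / (Q + 108.0) = 0.84
→ Q = 108.0·(4.600 − 0.84)/(0.84 − 0.2600) = 700.1 L/s.

700 L/s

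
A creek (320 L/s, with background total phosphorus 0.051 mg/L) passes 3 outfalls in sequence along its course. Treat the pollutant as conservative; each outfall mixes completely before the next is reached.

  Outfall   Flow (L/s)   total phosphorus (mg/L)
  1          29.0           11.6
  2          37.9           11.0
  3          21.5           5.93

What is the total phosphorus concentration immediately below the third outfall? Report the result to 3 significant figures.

After outfall 1: Q = 320.0 + 29.00 = 349.0 L/s; C = (320.0·0.05100 + 29.00·11.60)/349.0 = 1.011 mg/L.
After outfall 2: Q = 349.0 + 37.90 = 386.9 L/s; C = (349.0·1.011 + 37.90·11.00)/386.9 = 1.989 mg/L.
After outfall 3: Q = 386.9 + 21.50 = 408.4 L/s; C = (386.9·1.989 + 21.50·5.930)/408.4 = 2.197 mg/L.

2.20 mg/L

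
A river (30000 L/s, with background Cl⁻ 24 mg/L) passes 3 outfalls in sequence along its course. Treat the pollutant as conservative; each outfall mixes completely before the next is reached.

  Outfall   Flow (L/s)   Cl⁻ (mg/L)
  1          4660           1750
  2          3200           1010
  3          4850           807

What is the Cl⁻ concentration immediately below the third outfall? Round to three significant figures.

375 mg/L

After outfall 1: Q = 30000 + 4660 = 34660 L/s; C = (30000·24.00 + 4660·1750)/34660 = 256.1 mg/L.
After outfall 2: Q = 34660 + 3200 = 37860 L/s; C = (34660·256.1 + 3200·1010)/37860 = 319.8 mg/L.
After outfall 3: Q = 37860 + 4850 = 42710 L/s; C = (37860·319.8 + 4850·807.0)/42710 = 375.1 mg/L.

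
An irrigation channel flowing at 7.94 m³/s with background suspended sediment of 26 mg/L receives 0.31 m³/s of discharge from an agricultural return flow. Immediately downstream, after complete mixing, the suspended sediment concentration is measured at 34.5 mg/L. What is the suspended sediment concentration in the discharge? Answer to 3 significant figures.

252 mg/L

Mass balance: 7.940·26.00 + 0.3100·Cₑ = 8.250·34.50
→ Cₑ = (8.250·34.50 − 7.940·26.00) / 0.3100 = 252.2 mg/L.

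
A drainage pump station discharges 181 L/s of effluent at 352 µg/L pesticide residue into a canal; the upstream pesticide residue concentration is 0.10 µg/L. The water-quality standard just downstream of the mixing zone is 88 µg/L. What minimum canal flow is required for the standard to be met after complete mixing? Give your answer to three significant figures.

544 L/s

Set C_mix = 88: (Q·0.1000 + 181.0·352.0) / (Q + 181.0) = 88
→ Q = 181.0·(352.0 − 88)/(88 − 0.1000) = 543.6 L/s.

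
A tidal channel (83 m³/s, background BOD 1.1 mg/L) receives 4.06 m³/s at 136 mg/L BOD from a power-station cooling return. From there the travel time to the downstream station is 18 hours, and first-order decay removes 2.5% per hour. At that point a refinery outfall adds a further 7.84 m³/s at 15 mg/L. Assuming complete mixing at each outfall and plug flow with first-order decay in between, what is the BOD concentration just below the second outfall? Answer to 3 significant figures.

Conservation of mass: C = (83.00·1.100 + 4.060·136.0) / 87.06 = 643.5/87.06 = 7.391 mg/L; combined flow 87.06 m³/s.
2.5%/h lost → k = −ln(1 − 0.025) = 0.02532 h⁻¹.
First-order decay: C = 7.391·exp(−k·t) = 7.391·0.6340 = 4.686 mg/L.
Second outfall: C = (87.06·4.686 + 7.840·15.00)/94.90 = 5.538 mg/L.

5.54 mg/L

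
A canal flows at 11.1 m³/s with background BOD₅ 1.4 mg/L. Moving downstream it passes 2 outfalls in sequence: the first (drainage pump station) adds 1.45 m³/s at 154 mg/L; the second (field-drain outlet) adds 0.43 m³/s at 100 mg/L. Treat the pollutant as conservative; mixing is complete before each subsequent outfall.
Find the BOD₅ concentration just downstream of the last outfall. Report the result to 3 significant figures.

21.7 mg/L

Outfall 1: combined Q = 12.55 m³/s; C = (11.10·1.400 + 1.450·154.0)/12.55 = 19.03 mg/L.
Outfall 2: combined Q = 12.98 m³/s; C = (12.55·19.03 + 0.4300·100.0)/12.98 = 21.71 mg/L.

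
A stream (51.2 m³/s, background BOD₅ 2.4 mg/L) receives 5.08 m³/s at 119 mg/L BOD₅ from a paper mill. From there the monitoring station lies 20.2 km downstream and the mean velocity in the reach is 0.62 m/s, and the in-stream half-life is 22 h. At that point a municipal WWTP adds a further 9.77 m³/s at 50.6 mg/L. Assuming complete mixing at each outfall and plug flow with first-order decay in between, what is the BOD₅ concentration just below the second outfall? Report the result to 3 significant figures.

15.8 mg/L

After mixing, C = (51.20·2.400 + 5.080·119.0) / 56.28 = 727.4/56.28 = 12.92 mg/L; combined flow 56.28 m³/s.
Travel time t = 20.2·1000 / 0.62 = 32580 s = 9.050 h.
Half-life 22 h → k = ln 2 / 22 = 0.03151 h⁻¹ = 0.7562 d⁻¹.
Applying C = C₀e^(−kt): 12.92 × 0.7519 = 9.718 mg/L.
Second outfall: C = (56.28·9.718 + 9.770·50.60)/66.05 = 15.77 mg/L.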